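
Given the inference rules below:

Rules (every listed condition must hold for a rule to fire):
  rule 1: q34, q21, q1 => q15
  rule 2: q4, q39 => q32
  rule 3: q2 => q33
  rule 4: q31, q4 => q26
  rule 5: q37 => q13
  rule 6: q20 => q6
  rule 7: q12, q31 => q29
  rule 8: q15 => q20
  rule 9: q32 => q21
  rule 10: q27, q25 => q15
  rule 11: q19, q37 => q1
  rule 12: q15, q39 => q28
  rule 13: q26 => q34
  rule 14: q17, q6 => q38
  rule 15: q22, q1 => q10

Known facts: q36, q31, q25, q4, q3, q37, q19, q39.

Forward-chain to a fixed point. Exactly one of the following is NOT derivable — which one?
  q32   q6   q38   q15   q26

Round 1: rule 2 [q4, q39 => q32]; rule 4 [q31, q4 => q26]; rule 5 [q37 => q13]; rule 11 [q19, q37 => q1]. New: q32, q26, q13, q1.
Round 2: rule 9 [q32 => q21]; rule 13 [q26 => q34]. New: q21, q34.
Round 3: rule 1 [q34, q21, q1 => q15]. New: q15.
Round 4: rule 8 [q15 => q20]; rule 12 [q15, q39 => q28]. New: q20, q28.
Round 5: rule 6 [q20 => q6]. New: q6.
Derived: q26 (round 1), q6 (round 5), q15 (round 3), q32 (round 1). q38 never appears in any round.

q38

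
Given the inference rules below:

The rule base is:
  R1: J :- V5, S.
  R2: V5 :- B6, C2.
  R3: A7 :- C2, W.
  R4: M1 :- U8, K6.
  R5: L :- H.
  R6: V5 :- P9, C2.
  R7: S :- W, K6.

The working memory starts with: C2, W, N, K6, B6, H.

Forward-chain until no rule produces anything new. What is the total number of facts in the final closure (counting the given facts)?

Round 1 — R2, R3, R5, R7, derive V5, A7, L, S.
Round 2 — R1, derive J.
Closure: {A7, B6, C2, H, J, K6, L, N, S, V5, W} — 11 facts.

11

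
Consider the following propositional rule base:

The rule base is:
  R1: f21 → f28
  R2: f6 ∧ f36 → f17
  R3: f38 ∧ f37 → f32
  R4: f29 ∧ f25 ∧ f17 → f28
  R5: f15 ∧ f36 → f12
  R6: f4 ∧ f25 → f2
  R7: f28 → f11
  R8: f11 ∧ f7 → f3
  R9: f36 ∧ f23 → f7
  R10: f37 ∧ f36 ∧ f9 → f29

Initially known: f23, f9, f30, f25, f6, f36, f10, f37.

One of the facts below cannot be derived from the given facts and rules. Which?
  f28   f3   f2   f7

f2

Round 1 — R2, R9, R10, derive f17, f7, f29.
Round 2 — R4, derive f28.
Round 3 — R7, derive f11.
Round 4 — R8, derive f3.
Derived: f3 (round 4), f28 (round 2), f7 (round 1). f2 never appears in any round.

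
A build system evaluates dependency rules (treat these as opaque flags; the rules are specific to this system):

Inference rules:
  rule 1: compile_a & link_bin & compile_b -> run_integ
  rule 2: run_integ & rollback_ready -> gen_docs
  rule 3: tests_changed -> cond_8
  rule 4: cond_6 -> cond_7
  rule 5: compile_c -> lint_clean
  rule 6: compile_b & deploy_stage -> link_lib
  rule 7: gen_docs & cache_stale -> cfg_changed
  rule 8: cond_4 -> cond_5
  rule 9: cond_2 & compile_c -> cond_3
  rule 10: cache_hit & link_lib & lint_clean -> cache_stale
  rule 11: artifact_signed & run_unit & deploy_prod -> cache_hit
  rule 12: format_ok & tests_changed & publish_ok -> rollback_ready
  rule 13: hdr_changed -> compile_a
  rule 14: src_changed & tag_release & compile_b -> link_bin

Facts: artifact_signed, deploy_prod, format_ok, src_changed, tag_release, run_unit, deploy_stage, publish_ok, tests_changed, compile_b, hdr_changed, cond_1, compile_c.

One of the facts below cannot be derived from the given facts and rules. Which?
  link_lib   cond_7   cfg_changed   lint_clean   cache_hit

cond_7

[1] rule 3 [tests_changed -> cond_8]; rule 5 [compile_c -> lint_clean]; rule 6 [compile_b & deploy_stage -> link_lib]; rule 11 [artifact_signed & run_unit & deploy_prod -> cache_hit]; rule 12 [format_ok & tests_changed & publish_ok -> rollback_ready]; rule 13 [hdr_changed -> compile_a]; rule 14 [src_changed & tag_release & compile_b -> link_bin]. ⇒ new: cond_8, lint_clean, link_lib, cache_hit, rollback_ready, compile_a, link_bin.
[2] rule 1 [compile_a & link_bin & compile_b -> run_integ]; rule 10 [cache_hit & link_lib & lint_clean -> cache_stale]. ⇒ new: run_integ, cache_stale.
[3] rule 2 [run_integ & rollback_ready -> gen_docs]. ⇒ new: gen_docs.
[4] rule 7 [gen_docs & cache_stale -> cfg_changed]. ⇒ new: cfg_changed.
Derived: lint_clean (round 1), cache_hit (round 1), cfg_changed (round 4), link_lib (round 1). cond_7 never appears in any round.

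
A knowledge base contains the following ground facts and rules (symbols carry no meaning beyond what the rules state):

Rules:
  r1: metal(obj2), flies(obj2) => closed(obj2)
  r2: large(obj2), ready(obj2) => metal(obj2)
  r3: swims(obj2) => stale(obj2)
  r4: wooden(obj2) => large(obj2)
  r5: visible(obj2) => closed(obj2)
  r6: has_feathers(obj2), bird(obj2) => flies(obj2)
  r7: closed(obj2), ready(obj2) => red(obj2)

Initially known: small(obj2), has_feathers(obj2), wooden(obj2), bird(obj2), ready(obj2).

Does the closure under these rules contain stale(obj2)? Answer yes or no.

Round 1 fires r4, r6, giving large(obj2), flies(obj2).
Round 2 fires r2, giving metal(obj2).
Round 3 fires r1, giving closed(obj2).
Round 4 fires r7, giving red(obj2).
Fixed point reached. stale(obj2) is concluded only by r3; r3 needs swims(obj2) (never derived).

no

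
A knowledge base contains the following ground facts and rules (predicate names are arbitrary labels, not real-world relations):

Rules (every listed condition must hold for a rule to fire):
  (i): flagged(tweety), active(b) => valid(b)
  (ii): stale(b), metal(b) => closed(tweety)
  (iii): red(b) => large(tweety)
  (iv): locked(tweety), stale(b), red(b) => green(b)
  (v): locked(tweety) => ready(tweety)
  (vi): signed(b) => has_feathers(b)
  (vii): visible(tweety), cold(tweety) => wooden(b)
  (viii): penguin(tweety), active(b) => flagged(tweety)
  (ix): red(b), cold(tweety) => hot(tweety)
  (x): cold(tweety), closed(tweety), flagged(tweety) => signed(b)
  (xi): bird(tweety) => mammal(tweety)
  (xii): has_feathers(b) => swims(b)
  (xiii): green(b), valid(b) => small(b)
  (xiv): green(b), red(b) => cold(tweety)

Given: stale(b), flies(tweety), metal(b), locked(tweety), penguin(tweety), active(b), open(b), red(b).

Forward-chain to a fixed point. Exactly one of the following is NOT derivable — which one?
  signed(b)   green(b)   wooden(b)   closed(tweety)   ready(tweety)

wooden(b)

Round 1: (ii) [stale(b), metal(b) => closed(tweety)]; (iii) [red(b) => large(tweety)]; (iv) [locked(tweety), stale(b), red(b) => green(b)]; (v) [locked(tweety) => ready(tweety)]; (viii) [penguin(tweety), active(b) => flagged(tweety)]. New: closed(tweety), large(tweety), green(b), ready(tweety), flagged(tweety).
Round 2: (i) [flagged(tweety), active(b) => valid(b)]; (xiv) [green(b), red(b) => cold(tweety)]. New: valid(b), cold(tweety).
Round 3: (ix) [red(b), cold(tweety) => hot(tweety)]; (x) [cold(tweety), closed(tweety), flagged(tweety) => signed(b)]; (xiii) [green(b), valid(b) => small(b)]. New: hot(tweety), signed(b), small(b).
Round 4: (vi) [signed(b) => has_feathers(b)]. New: has_feathers(b).
Round 5: (xii) [has_feathers(b) => swims(b)]. New: swims(b).
Derived: green(b) (round 1), closed(tweety) (round 1), signed(b) (round 3), ready(tweety) (round 1). wooden(b) never appears in any round.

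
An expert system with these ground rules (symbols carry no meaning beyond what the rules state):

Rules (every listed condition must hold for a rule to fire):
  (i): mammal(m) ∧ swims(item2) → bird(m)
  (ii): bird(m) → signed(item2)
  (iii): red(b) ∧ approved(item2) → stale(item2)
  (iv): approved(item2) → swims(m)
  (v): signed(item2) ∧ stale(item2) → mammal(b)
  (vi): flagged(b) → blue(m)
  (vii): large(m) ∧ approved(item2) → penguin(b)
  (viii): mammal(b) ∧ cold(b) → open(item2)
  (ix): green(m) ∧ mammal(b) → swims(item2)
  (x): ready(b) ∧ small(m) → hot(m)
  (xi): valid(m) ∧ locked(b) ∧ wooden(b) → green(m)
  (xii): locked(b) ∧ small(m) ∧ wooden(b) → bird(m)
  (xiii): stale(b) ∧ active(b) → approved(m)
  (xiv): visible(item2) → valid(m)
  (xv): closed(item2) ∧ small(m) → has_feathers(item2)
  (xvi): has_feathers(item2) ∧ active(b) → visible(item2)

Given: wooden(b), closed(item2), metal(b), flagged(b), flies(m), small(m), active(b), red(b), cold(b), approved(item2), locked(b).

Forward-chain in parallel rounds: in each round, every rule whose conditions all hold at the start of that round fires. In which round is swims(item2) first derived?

5

Round 1 fires (iii), (iv), (vi), (xii), (xv), giving stale(item2), swims(m), blue(m), bird(m), has_feathers(item2).
Round 2 fires (ii), (xvi), giving signed(item2), visible(item2).
Round 3 fires (v), (xiv), giving mammal(b), valid(m).
Round 4 fires (viii), (xi), giving open(item2), green(m).
Round 5 fires (ix), giving swims(item2).
swims(item2) first appears in round 5.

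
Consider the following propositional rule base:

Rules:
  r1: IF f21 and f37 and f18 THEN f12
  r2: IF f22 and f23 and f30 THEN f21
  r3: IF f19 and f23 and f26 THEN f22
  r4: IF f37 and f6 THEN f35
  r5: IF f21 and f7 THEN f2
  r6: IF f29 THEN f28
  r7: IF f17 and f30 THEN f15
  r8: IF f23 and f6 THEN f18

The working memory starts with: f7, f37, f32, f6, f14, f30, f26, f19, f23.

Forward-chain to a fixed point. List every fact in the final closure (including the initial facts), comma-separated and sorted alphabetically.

Round 1: r3 [IF f19 and f23 and f26 THEN f22]; r4 [IF f37 and f6 THEN f35]; r8 [IF f23 and f6 THEN f18]. Adds f22, f35, f18.
Round 2: r2 [IF f22 and f23 and f30 THEN f21]. Adds f21.
Round 3: r1 [IF f21 and f37 and f18 THEN f12]; r5 [IF f21 and f7 THEN f2]. Adds f12, f2.

f12, f14, f18, f19, f2, f21, f22, f23, f26, f30, f32, f35, f37, f6, f7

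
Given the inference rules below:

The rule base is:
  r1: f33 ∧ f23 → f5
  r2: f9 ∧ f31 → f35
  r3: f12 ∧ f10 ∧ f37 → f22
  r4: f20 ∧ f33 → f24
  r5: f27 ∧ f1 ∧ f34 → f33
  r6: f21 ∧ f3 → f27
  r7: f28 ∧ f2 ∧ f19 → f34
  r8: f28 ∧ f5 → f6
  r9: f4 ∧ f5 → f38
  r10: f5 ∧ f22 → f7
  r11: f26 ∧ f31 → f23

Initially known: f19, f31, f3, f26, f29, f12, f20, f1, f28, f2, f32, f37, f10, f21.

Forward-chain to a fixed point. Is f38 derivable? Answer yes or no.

no

[1] r3 [f12 ∧ f10 ∧ f37 → f22]; r6 [f21 ∧ f3 → f27]; r7 [f28 ∧ f2 ∧ f19 → f34]; r11 [f26 ∧ f31 → f23]. ⇒ new: f22, f27, f34, f23.
[2] r5 [f27 ∧ f1 ∧ f34 → f33]. ⇒ new: f33.
[3] r1 [f33 ∧ f23 → f5]; r4 [f20 ∧ f33 → f24]. ⇒ new: f5, f24.
[4] r8 [f28 ∧ f5 → f6]; r10 [f5 ∧ f22 → f7]. ⇒ new: f6, f7.
Fixed point reached. f38 is concluded only by r9; r9 needs f4 (never derived).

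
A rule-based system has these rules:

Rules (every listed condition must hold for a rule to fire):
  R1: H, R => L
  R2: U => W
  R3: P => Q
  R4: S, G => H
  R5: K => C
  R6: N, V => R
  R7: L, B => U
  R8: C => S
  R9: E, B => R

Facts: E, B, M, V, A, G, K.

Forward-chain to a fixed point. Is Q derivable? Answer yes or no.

no

Round 1 fires R5, R9, giving C, R.
Round 2 fires R8, giving S.
Round 3 fires R4, giving H.
Round 4 fires R1, giving L.
Round 5 fires R7, giving U.
Round 6 fires R2, giving W.
Fixed point reached. Q is concluded only by R3; R3 needs P (never derived).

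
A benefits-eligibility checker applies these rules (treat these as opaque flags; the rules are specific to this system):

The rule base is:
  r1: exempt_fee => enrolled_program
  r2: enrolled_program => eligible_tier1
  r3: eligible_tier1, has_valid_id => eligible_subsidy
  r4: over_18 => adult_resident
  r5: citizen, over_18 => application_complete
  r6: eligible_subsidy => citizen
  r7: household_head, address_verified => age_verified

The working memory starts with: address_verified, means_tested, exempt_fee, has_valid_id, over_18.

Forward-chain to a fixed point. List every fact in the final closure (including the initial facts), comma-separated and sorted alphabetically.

Round 1: r1 [exempt_fee => enrolled_program]; r4 [over_18 => adult_resident]. Adds enrolled_program, adult_resident.
Round 2: r2 [enrolled_program => eligible_tier1]. Adds eligible_tier1.
Round 3: r3 [eligible_tier1, has_valid_id => eligible_subsidy]. Adds eligible_subsidy.
Round 4: r6 [eligible_subsidy => citizen]. Adds citizen.
Round 5: r5 [citizen, over_18 => application_complete]. Adds application_complete.

address_verified, adult_resident, application_complete, citizen, eligible_subsidy, eligible_tier1, enrolled_program, exempt_fee, has_valid_id, means_tested, over_18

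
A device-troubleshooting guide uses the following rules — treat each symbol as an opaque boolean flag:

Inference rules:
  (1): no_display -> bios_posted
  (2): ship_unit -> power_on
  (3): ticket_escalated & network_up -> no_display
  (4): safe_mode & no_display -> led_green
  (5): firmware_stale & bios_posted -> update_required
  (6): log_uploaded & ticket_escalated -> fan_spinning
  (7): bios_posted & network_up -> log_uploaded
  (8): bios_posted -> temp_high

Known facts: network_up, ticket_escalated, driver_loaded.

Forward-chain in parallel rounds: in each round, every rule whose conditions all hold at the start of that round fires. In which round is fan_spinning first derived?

Round 1: (3) [ticket_escalated & network_up -> no_display]. Adds no_display.
Round 2: (1) [no_display -> bios_posted]. Adds bios_posted.
Round 3: (7) [bios_posted & network_up -> log_uploaded]; (8) [bios_posted -> temp_high]. Adds log_uploaded, temp_high.
Round 4: (6) [log_uploaded & ticket_escalated -> fan_spinning]. Adds fan_spinning.
fan_spinning first appears in round 4.

4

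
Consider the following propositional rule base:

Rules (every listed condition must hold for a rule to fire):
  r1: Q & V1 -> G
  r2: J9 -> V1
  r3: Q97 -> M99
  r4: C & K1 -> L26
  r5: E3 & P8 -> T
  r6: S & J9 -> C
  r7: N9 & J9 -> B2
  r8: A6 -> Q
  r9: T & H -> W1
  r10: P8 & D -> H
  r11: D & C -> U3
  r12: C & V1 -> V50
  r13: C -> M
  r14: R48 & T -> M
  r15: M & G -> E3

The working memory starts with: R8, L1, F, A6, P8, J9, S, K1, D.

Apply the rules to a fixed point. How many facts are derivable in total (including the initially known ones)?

21

Round 1: r2 [J9 -> V1]; r6 [S & J9 -> C]; r8 [A6 -> Q]; r10 [P8 & D -> H]. New: V1, C, Q, H.
Round 2: r1 [Q & V1 -> G]; r4 [C & K1 -> L26]; r11 [D & C -> U3]; r12 [C & V1 -> V50]; r13 [C -> M]. New: G, L26, U3, V50, M.
Round 3: r15 [M & G -> E3]. New: E3.
Round 4: r5 [E3 & P8 -> T]. New: T.
Round 5: r9 [T & H -> W1]. New: W1.
Closure: {A6, C, D, E3, F, G, H, J9, K1, L1, L26, M, P8, Q, R8, S, T, U3, V1, V50, W1} — 21 facts.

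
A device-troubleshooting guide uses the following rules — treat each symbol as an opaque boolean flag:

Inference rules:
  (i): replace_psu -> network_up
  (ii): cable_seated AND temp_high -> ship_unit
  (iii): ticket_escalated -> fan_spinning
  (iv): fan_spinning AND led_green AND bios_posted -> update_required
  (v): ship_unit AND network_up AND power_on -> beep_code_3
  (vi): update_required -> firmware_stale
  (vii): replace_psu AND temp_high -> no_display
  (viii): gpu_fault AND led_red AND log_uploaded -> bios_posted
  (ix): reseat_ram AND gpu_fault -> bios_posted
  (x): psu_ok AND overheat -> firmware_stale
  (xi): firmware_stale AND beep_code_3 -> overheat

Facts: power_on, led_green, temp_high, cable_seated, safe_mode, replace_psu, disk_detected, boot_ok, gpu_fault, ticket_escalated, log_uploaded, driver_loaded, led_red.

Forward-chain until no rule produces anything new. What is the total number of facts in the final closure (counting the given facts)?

[1] (i) [replace_psu -> network_up]; (ii) [cable_seated AND temp_high -> ship_unit]; (iii) [ticket_escalated -> fan_spinning]; (vii) [replace_psu AND temp_high -> no_display]; (viii) [gpu_fault AND led_red AND log_uploaded -> bios_posted]. ⇒ new: network_up, ship_unit, fan_spinning, no_display, bios_posted.
[2] (iv) [fan_spinning AND led_green AND bios_posted -> update_required]; (v) [ship_unit AND network_up AND power_on -> beep_code_3]. ⇒ new: update_required, beep_code_3.
[3] (vi) [update_required -> firmware_stale]. ⇒ new: firmware_stale.
[4] (xi) [firmware_stale AND beep_code_3 -> overheat]. ⇒ new: overheat.
Closure: {beep_code_3, bios_posted, boot_ok, cable_seated, disk_detected, driver_loaded, fan_spinning, firmware_stale, gpu_fault, led_green, led_red, log_uploaded, network_up, no_display, overheat, power_on, replace_psu, safe_mode, ship_unit, temp_high, ticket_escalated, update_required} — 22 facts.

22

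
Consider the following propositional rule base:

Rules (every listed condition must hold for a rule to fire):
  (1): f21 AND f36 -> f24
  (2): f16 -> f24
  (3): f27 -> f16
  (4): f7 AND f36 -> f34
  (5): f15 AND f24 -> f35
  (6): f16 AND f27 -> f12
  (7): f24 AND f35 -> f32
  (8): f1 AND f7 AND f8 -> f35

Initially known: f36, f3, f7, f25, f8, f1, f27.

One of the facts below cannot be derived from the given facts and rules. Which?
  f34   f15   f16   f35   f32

f15

Round 1 — (3), (4), (8), derive f16, f34, f35.
Round 2 — (2), (6), derive f24, f12.
Round 3 — (7), derive f32.
Derived: f16 (round 1), f32 (round 3), f35 (round 1), f34 (round 1). f15 never appears in any round.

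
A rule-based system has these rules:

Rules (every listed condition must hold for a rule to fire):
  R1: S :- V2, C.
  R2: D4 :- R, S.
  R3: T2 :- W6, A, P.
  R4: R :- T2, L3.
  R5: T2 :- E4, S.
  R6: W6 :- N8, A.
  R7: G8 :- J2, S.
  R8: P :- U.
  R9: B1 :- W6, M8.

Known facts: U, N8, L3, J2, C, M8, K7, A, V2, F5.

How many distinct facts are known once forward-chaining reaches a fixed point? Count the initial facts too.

[1] R1 [S :- V2, C.]; R6 [W6 :- N8, A.]; R8 [P :- U.]. ⇒ new: S, W6, P.
[2] R3 [T2 :- W6, A, P.]; R7 [G8 :- J2, S.]; R9 [B1 :- W6, M8.]. ⇒ new: T2, G8, B1.
[3] R4 [R :- T2, L3.]. ⇒ new: R.
[4] R2 [D4 :- R, S.]. ⇒ new: D4.
Closure: {A, B1, C, D4, F5, G8, J2, K7, L3, M8, N8, P, R, S, T2, U, V2, W6} — 18 facts.

18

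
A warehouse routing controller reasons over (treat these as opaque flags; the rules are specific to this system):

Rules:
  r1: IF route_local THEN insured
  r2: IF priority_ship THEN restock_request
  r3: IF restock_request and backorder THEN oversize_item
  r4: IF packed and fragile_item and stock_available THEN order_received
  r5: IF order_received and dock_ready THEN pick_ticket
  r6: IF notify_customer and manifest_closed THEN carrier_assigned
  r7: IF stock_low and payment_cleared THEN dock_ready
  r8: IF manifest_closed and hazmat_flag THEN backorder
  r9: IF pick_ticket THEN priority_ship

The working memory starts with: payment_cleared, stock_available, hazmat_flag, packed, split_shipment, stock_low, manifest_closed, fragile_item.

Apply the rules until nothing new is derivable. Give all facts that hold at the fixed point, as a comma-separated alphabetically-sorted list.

Round 1 fires r4, r7, r8, giving order_received, dock_ready, backorder.
Round 2 fires r5, giving pick_ticket.
Round 3 fires r9, giving priority_ship.
Round 4 fires r2, giving restock_request.
Round 5 fires r3, giving oversize_item.

backorder, dock_ready, fragile_item, hazmat_flag, manifest_closed, order_received, oversize_item, packed, payment_cleared, pick_ticket, priority_ship, restock_request, split_shipment, stock_available, stock_low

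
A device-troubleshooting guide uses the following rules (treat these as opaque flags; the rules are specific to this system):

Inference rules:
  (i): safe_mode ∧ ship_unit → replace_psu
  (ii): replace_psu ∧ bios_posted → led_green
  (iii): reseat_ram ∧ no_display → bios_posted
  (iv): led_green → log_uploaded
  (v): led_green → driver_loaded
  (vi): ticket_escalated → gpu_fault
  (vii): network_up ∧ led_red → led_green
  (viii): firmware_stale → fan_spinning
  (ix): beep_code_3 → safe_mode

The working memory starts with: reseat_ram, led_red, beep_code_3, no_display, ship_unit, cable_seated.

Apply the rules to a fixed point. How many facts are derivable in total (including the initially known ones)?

12

Round 1: (iii) [reseat_ram ∧ no_display → bios_posted]; (ix) [beep_code_3 → safe_mode]. New: bios_posted, safe_mode.
Round 2: (i) [safe_mode ∧ ship_unit → replace_psu]. New: replace_psu.
Round 3: (ii) [replace_psu ∧ bios_posted → led_green]. New: led_green.
Round 4: (iv) [led_green → log_uploaded]; (v) [led_green → driver_loaded]. New: log_uploaded, driver_loaded.
Closure: {beep_code_3, bios_posted, cable_seated, driver_loaded, led_green, led_red, log_uploaded, no_display, replace_psu, reseat_ram, safe_mode, ship_unit} — 12 facts.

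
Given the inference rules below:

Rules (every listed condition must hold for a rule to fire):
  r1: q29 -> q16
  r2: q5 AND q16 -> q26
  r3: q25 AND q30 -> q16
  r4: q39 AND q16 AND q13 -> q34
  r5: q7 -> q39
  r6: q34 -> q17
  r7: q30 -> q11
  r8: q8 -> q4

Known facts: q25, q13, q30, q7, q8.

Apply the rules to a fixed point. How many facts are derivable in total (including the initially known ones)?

11

[1] r3 [q25 AND q30 -> q16]; r5 [q7 -> q39]; r7 [q30 -> q11]; r8 [q8 -> q4]. ⇒ new: q16, q39, q11, q4.
[2] r4 [q39 AND q16 AND q13 -> q34]. ⇒ new: q34.
[3] r6 [q34 -> q17]. ⇒ new: q17.
Closure: {q11, q13, q16, q17, q25, q30, q34, q39, q4, q7, q8} — 11 facts.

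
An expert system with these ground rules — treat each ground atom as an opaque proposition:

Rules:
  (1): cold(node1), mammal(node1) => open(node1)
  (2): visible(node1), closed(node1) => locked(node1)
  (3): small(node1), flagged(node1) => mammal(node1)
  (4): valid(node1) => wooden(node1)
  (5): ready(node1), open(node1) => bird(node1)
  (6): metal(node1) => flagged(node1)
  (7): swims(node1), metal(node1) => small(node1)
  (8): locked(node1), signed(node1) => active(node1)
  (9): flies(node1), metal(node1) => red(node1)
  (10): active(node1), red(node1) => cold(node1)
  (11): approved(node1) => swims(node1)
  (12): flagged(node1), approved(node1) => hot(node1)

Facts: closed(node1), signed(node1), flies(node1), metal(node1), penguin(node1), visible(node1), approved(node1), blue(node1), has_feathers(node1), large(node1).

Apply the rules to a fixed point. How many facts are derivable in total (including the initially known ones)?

20

Round 1: (2) [visible(node1), closed(node1) => locked(node1)]; (6) [metal(node1) => flagged(node1)]; (9) [flies(node1), metal(node1) => red(node1)]; (11) [approved(node1) => swims(node1)]. New: locked(node1), flagged(node1), red(node1), swims(node1).
Round 2: (7) [swims(node1), metal(node1) => small(node1)]; (8) [locked(node1), signed(node1) => active(node1)]; (12) [flagged(node1), approved(node1) => hot(node1)]. New: small(node1), active(node1), hot(node1).
Round 3: (3) [small(node1), flagged(node1) => mammal(node1)]; (10) [active(node1), red(node1) => cold(node1)]. New: mammal(node1), cold(node1).
Round 4: (1) [cold(node1), mammal(node1) => open(node1)]. New: open(node1).
Closure: {active(node1), approved(node1), blue(node1), closed(node1), cold(node1), flagged(node1), flies(node1), has_feathers(node1), hot(node1), large(node1), locked(node1), mammal(node1), metal(node1), open(node1), penguin(node1), red(node1), signed(node1), small(node1), swims(node1), visible(node1)} — 20 facts.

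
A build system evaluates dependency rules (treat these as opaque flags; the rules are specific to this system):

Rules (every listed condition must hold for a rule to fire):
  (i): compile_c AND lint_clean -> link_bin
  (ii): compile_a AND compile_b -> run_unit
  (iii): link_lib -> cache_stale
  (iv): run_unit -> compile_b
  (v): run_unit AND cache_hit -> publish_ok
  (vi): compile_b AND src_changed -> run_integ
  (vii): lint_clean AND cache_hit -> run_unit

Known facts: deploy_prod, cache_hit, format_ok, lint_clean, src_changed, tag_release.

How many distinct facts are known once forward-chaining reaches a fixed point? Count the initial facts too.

10

Round 1: (vii) [lint_clean AND cache_hit -> run_unit]. New: run_unit.
Round 2: (iv) [run_unit -> compile_b]; (v) [run_unit AND cache_hit -> publish_ok]. New: compile_b, publish_ok.
Round 3: (vi) [compile_b AND src_changed -> run_integ]. New: run_integ.
Closure: {cache_hit, compile_b, deploy_prod, format_ok, lint_clean, publish_ok, run_integ, run_unit, src_changed, tag_release} — 10 facts.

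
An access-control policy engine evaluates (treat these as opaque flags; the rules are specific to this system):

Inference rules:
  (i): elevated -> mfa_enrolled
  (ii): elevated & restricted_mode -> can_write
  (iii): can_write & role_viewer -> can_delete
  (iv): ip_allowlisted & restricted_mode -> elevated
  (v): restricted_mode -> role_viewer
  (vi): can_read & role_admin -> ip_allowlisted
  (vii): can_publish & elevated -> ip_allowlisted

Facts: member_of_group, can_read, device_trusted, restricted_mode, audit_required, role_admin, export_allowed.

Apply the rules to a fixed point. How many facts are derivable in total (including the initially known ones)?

Round 1: (v) [restricted_mode -> role_viewer]; (vi) [can_read & role_admin -> ip_allowlisted]. New: role_viewer, ip_allowlisted.
Round 2: (iv) [ip_allowlisted & restricted_mode -> elevated]. New: elevated.
Round 3: (i) [elevated -> mfa_enrolled]; (ii) [elevated & restricted_mode -> can_write]. New: mfa_enrolled, can_write.
Round 4: (iii) [can_write & role_viewer -> can_delete]. New: can_delete.
Closure: {audit_required, can_delete, can_read, can_write, device_trusted, elevated, export_allowed, ip_allowlisted, member_of_group, mfa_enrolled, restricted_mode, role_admin, role_viewer} — 13 facts.

13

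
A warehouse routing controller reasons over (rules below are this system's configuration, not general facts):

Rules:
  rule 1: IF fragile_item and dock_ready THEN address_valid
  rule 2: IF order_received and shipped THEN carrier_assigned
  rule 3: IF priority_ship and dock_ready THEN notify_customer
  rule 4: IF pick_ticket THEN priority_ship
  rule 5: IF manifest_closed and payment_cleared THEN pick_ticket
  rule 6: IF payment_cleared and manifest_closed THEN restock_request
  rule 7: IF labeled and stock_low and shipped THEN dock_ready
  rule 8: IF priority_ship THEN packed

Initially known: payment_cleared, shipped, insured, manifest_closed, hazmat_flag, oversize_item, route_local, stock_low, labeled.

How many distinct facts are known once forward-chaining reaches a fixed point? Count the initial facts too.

15

Round 1: rule 5 [IF manifest_closed and payment_cleared THEN pick_ticket]; rule 6 [IF payment_cleared and manifest_closed THEN restock_request]; rule 7 [IF labeled and stock_low and shipped THEN dock_ready]. Adds pick_ticket, restock_request, dock_ready.
Round 2: rule 4 [IF pick_ticket THEN priority_ship]. Adds priority_ship.
Round 3: rule 3 [IF priority_ship and dock_ready THEN notify_customer]; rule 8 [IF priority_ship THEN packed]. Adds notify_customer, packed.
Closure: {dock_ready, hazmat_flag, insured, labeled, manifest_closed, notify_customer, oversize_item, packed, payment_cleared, pick_ticket, priority_ship, restock_request, route_local, shipped, stock_low} — 15 facts.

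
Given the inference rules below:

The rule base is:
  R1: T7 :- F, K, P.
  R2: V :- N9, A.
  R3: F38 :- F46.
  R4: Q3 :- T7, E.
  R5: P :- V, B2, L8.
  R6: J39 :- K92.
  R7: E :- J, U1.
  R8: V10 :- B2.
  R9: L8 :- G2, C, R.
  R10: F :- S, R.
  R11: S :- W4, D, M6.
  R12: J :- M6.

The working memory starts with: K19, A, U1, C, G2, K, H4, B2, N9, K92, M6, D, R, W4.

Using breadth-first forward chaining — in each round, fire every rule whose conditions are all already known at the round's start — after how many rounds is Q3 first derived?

4

Round 1: R2 [V :- N9, A.]; R6 [J39 :- K92.]; R8 [V10 :- B2.]; R9 [L8 :- G2, C, R.]; R11 [S :- W4, D, M6.]; R12 [J :- M6.]. New: V, J39, V10, L8, S, J.
Round 2: R5 [P :- V, B2, L8.]; R7 [E :- J, U1.]; R10 [F :- S, R.]. New: P, E, F.
Round 3: R1 [T7 :- F, K, P.]. New: T7.
Round 4: R4 [Q3 :- T7, E.]. New: Q3.
Q3 first appears in round 4.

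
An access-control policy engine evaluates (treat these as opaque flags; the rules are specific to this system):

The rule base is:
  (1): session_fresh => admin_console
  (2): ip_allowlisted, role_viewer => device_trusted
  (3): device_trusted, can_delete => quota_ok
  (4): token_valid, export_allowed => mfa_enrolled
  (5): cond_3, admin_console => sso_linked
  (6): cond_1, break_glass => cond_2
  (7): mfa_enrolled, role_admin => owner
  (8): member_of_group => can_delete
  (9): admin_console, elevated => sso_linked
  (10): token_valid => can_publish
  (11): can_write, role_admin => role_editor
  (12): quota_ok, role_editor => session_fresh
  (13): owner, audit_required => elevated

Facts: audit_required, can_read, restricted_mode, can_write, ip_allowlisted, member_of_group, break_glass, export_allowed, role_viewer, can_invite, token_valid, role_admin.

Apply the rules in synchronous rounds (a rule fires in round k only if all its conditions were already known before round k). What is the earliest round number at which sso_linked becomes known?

5

Round 1 — (2), (4), (8), (10), (11), derive device_trusted, mfa_enrolled, can_delete, can_publish, role_editor.
Round 2 — (3), (7), derive quota_ok, owner.
Round 3 — (12), (13), derive session_fresh, elevated.
Round 4 — (1), derive admin_console.
Round 5 — (9), derive sso_linked.
sso_linked first appears in round 5.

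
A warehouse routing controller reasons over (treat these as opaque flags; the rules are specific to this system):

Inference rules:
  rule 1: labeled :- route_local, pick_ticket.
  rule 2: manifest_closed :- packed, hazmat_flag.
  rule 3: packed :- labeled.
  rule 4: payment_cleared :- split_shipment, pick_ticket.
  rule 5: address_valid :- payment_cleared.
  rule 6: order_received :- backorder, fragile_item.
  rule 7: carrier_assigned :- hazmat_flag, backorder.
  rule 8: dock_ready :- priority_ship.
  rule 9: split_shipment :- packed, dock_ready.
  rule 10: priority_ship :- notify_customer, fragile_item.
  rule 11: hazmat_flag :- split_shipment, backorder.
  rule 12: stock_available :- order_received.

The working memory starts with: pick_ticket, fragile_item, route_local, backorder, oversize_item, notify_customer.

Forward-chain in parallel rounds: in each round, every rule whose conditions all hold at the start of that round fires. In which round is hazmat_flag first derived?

4

Round 1: rule 1 [labeled :- route_local, pick_ticket.]; rule 6 [order_received :- backorder, fragile_item.]; rule 10 [priority_ship :- notify_customer, fragile_item.]. New: labeled, order_received, priority_ship.
Round 2: rule 3 [packed :- labeled.]; rule 8 [dock_ready :- priority_ship.]; rule 12 [stock_available :- order_received.]. New: packed, dock_ready, stock_available.
Round 3: rule 9 [split_shipment :- packed, dock_ready.]. New: split_shipment.
Round 4: rule 4 [payment_cleared :- split_shipment, pick_ticket.]; rule 11 [hazmat_flag :- split_shipment, backorder.]. New: payment_cleared, hazmat_flag.
hazmat_flag first appears in round 4.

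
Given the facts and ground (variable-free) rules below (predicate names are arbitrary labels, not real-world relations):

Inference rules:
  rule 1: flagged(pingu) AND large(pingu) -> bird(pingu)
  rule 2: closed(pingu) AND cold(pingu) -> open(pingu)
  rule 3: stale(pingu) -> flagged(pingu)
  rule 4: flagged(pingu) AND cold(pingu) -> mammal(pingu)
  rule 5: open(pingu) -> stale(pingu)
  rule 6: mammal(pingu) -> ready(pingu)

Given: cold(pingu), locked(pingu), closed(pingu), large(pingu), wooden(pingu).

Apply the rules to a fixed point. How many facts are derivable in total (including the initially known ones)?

Round 1: rule 2 [closed(pingu) AND cold(pingu) -> open(pingu)]. Adds open(pingu).
Round 2: rule 5 [open(pingu) -> stale(pingu)]. Adds stale(pingu).
Round 3: rule 3 [stale(pingu) -> flagged(pingu)]. Adds flagged(pingu).
Round 4: rule 1 [flagged(pingu) AND large(pingu) -> bird(pingu)]; rule 4 [flagged(pingu) AND cold(pingu) -> mammal(pingu)]. Adds bird(pingu), mammal(pingu).
Round 5: rule 6 [mammal(pingu) -> ready(pingu)]. Adds ready(pingu).
Closure: {bird(pingu), closed(pingu), cold(pingu), flagged(pingu), large(pingu), locked(pingu), mammal(pingu), open(pingu), ready(pingu), stale(pingu), wooden(pingu)} — 11 facts.

11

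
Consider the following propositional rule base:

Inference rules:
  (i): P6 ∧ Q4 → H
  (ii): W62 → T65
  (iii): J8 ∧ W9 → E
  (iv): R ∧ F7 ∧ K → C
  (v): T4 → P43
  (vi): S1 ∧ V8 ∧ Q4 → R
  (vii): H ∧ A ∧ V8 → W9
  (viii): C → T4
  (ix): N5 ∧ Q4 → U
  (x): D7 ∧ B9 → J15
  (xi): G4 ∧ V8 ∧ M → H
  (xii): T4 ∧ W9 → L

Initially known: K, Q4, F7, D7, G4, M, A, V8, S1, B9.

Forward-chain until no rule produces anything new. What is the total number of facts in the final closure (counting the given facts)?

[1] (vi) [S1 ∧ V8 ∧ Q4 → R]; (x) [D7 ∧ B9 → J15]; (xi) [G4 ∧ V8 ∧ M → H]. ⇒ new: R, J15, H.
[2] (iv) [R ∧ F7 ∧ K → C]; (vii) [H ∧ A ∧ V8 → W9]. ⇒ new: C, W9.
[3] (viii) [C → T4]. ⇒ new: T4.
[4] (v) [T4 → P43]; (xii) [T4 ∧ W9 → L]. ⇒ new: P43, L.
Closure: {A, B9, C, D7, F7, G4, H, J15, K, L, M, P43, Q4, R, S1, T4, V8, W9} — 18 facts.

18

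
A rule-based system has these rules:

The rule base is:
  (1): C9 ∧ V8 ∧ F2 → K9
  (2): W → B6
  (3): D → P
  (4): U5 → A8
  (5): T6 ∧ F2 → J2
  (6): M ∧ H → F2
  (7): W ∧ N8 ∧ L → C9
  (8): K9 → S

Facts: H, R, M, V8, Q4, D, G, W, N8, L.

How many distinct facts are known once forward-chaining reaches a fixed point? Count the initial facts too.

Round 1 — (2), (3), (6), (7), derive B6, P, F2, C9.
Round 2 — (1), derive K9.
Round 3 — (8), derive S.
Closure: {B6, C9, D, F2, G, H, K9, L, M, N8, P, Q4, R, S, V8, W} — 16 facts.

16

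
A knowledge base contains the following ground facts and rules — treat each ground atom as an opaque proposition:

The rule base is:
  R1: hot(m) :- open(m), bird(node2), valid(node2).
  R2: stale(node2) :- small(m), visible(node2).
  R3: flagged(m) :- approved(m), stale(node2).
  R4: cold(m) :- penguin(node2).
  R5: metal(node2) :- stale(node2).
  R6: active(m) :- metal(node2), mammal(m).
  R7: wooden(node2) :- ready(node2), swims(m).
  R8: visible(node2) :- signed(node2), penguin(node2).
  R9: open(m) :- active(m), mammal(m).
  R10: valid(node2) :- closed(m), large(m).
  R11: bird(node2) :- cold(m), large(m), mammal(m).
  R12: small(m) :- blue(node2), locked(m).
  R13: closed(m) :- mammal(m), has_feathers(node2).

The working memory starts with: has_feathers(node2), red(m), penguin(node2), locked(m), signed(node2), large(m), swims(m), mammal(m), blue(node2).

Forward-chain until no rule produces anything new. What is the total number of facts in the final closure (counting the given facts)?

20

Round 1: R4 [cold(m) :- penguin(node2).]; R8 [visible(node2) :- signed(node2), penguin(node2).]; R12 [small(m) :- blue(node2), locked(m).]; R13 [closed(m) :- mammal(m), has_feathers(node2).]. New: cold(m), visible(node2), small(m), closed(m).
Round 2: R2 [stale(node2) :- small(m), visible(node2).]; R10 [valid(node2) :- closed(m), large(m).]; R11 [bird(node2) :- cold(m), large(m), mammal(m).]. New: stale(node2), valid(node2), bird(node2).
Round 3: R5 [metal(node2) :- stale(node2).]. New: metal(node2).
Round 4: R6 [active(m) :- metal(node2), mammal(m).]. New: active(m).
Round 5: R9 [open(m) :- active(m), mammal(m).]. New: open(m).
Round 6: R1 [hot(m) :- open(m), bird(node2), valid(node2).]. New: hot(m).
Closure: {active(m), bird(node2), blue(node2), closed(m), cold(m), has_feathers(node2), hot(m), large(m), locked(m), mammal(m), metal(node2), open(m), penguin(node2), red(m), signed(node2), small(m), stale(node2), swims(m), valid(node2), visible(node2)} — 20 facts.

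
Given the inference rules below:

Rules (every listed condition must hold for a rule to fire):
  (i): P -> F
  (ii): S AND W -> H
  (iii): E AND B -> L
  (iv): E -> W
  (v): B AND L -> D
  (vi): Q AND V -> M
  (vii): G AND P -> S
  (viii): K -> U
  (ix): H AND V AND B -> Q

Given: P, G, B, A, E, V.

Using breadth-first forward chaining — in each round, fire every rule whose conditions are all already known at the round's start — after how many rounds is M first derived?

4

Round 1: (i) [P -> F]; (iii) [E AND B -> L]; (iv) [E -> W]; (vii) [G AND P -> S]. Adds F, L, W, S.
Round 2: (ii) [S AND W -> H]; (v) [B AND L -> D]. Adds H, D.
Round 3: (ix) [H AND V AND B -> Q]. Adds Q.
Round 4: (vi) [Q AND V -> M]. Adds M.
M first appears in round 4.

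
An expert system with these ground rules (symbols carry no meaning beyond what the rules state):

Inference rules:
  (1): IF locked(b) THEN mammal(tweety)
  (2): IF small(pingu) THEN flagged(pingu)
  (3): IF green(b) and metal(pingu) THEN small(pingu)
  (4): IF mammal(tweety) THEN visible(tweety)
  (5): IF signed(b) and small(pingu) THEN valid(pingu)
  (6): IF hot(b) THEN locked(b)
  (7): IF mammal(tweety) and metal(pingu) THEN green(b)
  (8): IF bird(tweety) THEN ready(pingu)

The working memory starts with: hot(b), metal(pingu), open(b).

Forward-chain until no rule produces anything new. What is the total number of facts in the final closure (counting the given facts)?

9

Round 1: (6) [IF hot(b) THEN locked(b)]. Adds locked(b).
Round 2: (1) [IF locked(b) THEN mammal(tweety)]. Adds mammal(tweety).
Round 3: (4) [IF mammal(tweety) THEN visible(tweety)]; (7) [IF mammal(tweety) and metal(pingu) THEN green(b)]. Adds visible(tweety), green(b).
Round 4: (3) [IF green(b) and metal(pingu) THEN small(pingu)]. Adds small(pingu).
Round 5: (2) [IF small(pingu) THEN flagged(pingu)]. Adds flagged(pingu).
Closure: {flagged(pingu), green(b), hot(b), locked(b), mammal(tweety), metal(pingu), open(b), small(pingu), visible(tweety)} — 9 facts.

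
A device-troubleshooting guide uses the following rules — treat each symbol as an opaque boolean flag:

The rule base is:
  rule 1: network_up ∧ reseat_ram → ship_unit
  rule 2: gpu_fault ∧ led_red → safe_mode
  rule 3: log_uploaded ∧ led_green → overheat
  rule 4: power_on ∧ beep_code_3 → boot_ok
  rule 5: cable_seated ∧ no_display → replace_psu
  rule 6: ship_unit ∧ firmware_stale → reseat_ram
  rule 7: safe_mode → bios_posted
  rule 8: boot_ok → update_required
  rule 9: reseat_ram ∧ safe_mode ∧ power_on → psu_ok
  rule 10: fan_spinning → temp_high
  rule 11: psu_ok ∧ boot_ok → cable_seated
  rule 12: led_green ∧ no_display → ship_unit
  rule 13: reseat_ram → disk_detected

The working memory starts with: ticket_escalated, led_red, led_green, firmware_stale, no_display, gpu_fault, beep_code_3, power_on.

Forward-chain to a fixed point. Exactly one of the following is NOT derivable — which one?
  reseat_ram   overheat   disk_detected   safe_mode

Round 1: rule 2 [gpu_fault ∧ led_red → safe_mode]; rule 4 [power_on ∧ beep_code_3 → boot_ok]; rule 12 [led_green ∧ no_display → ship_unit]. Adds safe_mode, boot_ok, ship_unit.
Round 2: rule 6 [ship_unit ∧ firmware_stale → reseat_ram]; rule 7 [safe_mode → bios_posted]; rule 8 [boot_ok → update_required]. Adds reseat_ram, bios_posted, update_required.
Round 3: rule 9 [reseat_ram ∧ safe_mode ∧ power_on → psu_ok]; rule 13 [reseat_ram → disk_detected]. Adds psu_ok, disk_detected.
Round 4: rule 11 [psu_ok ∧ boot_ok → cable_seated]. Adds cable_seated.
Round 5: rule 5 [cable_seated ∧ no_display → replace_psu]. Adds replace_psu.
Derived: disk_detected (round 3), safe_mode (round 1), reseat_ram (round 2). overheat never appears in any round.

overheat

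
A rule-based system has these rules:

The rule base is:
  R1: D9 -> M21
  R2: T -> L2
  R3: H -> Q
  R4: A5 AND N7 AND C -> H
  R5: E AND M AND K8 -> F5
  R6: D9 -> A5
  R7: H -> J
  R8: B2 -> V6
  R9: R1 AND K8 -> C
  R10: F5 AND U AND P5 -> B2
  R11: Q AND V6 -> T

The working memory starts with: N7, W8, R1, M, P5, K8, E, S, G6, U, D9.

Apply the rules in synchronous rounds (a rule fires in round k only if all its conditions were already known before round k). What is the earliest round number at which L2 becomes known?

5

[1] R1 [D9 -> M21]; R5 [E AND M AND K8 -> F5]; R6 [D9 -> A5]; R9 [R1 AND K8 -> C]. ⇒ new: M21, F5, A5, C.
[2] R4 [A5 AND N7 AND C -> H]; R10 [F5 AND U AND P5 -> B2]. ⇒ new: H, B2.
[3] R3 [H -> Q]; R7 [H -> J]; R8 [B2 -> V6]. ⇒ new: Q, J, V6.
[4] R11 [Q AND V6 -> T]. ⇒ new: T.
[5] R2 [T -> L2]. ⇒ new: L2.
L2 first appears in round 5.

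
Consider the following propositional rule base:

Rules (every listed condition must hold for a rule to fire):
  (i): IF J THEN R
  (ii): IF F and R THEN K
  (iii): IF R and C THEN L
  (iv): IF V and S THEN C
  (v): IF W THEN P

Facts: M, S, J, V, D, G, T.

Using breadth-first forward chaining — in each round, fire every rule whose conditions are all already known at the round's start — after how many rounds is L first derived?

[1] (i) [IF J THEN R]; (iv) [IF V and S THEN C]. ⇒ new: R, C.
[2] (iii) [IF R and C THEN L]. ⇒ new: L.
L first appears in round 2.

2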